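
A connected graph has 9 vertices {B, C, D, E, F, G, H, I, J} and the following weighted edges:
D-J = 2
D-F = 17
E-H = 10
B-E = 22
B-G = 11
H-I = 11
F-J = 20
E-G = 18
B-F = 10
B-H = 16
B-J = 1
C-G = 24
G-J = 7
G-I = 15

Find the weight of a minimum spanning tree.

80

Prim's algorithm from C:
Step 1: cheapest edge leaving the tree is C-G (24); add G.
Step 2: cheapest edge leaving the tree is G-J (7); add J.
Step 3: cheapest edge leaving the tree is B-J (1); add B.
Step 4: cheapest edge leaving the tree is D-J (2); add D.
Step 5: cheapest edge leaving the tree is B-F (10); add F.
Step 6: cheapest edge leaving the tree is G-I (15); add I.
Step 7: cheapest edge leaving the tree is H-I (11); add H.
Step 8: cheapest edge leaving the tree is E-H (10); add E.
MST edges: C-G, G-J, B-J, D-J, B-F, G-I, H-I, E-H; total weight 24+7+1+2+10+15+11+10 = 80.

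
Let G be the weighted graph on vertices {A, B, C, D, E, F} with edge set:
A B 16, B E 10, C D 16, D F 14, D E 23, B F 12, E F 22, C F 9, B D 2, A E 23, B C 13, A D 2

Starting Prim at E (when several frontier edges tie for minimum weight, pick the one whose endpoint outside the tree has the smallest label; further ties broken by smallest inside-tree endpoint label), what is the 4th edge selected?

Grow the tree from E using Prim:
Step 1: frontier [B E 10, E F 22, A E 23, D E 23] → take B E (10); add B.
Step 2: frontier [B D 2, B F 12, B C 13, A B 16, E F 22, A E 23, D E 23] → take B D (2); add D.
Step 3: frontier [B F 12, B C 13, A B 16, A D 2, D F 14, C D 16, E F 22, A E 23] → take A D (2); add A.
Step 4: frontier [B F 12, B C 13, D F 14, C D 16, E F 22] → take B F (12); add F.
Step 5: frontier [B C 13, C D 16, C F 9] → take C F (9); add C.
The 4th edge added is B F.

B-F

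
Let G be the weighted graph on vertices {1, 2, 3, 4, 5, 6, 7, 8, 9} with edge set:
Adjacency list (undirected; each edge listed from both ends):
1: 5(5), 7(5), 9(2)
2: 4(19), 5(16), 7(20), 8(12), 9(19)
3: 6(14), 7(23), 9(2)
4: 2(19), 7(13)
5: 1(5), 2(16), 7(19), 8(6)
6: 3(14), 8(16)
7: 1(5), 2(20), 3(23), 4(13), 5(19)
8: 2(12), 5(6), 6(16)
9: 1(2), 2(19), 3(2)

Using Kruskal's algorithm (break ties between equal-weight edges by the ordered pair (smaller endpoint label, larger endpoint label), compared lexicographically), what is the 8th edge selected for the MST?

Kruskal: consider edges lightest-first.
1 9 (2): add — endpoints in different components.
3 9 (2): add — endpoints in different components.
1 5 (5): add — endpoints in different components.
1 7 (5): add — endpoints in different components.
5 8 (6): add — endpoints in different components.
2 8 (12): add — endpoints in different components.
4 7 (13): add — endpoints in different components.
3 6 (14): add — endpoints in different components.
The 8th edge added is 3 6.

3-6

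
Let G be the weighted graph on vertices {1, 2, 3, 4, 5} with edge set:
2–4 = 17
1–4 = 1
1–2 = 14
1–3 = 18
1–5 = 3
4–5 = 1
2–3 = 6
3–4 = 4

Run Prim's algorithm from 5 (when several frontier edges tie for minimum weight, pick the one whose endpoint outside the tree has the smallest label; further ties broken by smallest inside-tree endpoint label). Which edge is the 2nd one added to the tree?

1-4

Prim, starting at 5.
Step 1: frontier [4–5 1, 1–5 3] → take 4–5 (1); add 4.
Step 2: frontier [1–4 1, 3–4 4, 2–4 17, 1–5 3] → take 1–4 (1); add 1.
Step 3: frontier [1–2 14, 1–3 18, 3–4 4, 2–4 17] → take 3–4 (4); add 3.
Step 4: frontier [1–2 14, 2–3 6, 2–4 17] → take 2–3 (6); add 2.
The 2nd edge added is 1–4.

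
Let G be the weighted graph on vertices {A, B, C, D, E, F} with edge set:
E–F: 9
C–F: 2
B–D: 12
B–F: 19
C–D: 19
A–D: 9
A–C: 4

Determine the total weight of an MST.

Grow the tree from C using Prim:
Step 1: cheapest edge leaving the tree is C–F (2); add F.
Step 2: cheapest edge leaving the tree is A–C (4); add A.
Step 3: cheapest edge leaving the tree is A–D (9); add D.
Step 4: cheapest edge leaving the tree is E–F (9); add E.
Step 5: cheapest edge leaving the tree is B–D (12); add B.
MST edges: C–F, A–C, A–D, E–F, B–D; total weight 2+4+9+9+12 = 36.

36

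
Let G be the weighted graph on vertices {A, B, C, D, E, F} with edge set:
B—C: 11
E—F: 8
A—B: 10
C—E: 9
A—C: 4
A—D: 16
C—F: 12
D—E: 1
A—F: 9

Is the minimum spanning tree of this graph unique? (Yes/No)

No

Sort edges by weight, then run Kruskal:
D—E (1): add — endpoints in different components.
A—C (4): add — endpoints in different components.
E—F (8): add — endpoints in different components.
A—F (9): add — endpoints in different components.
C—E (9): skip — C and E already connected.
A—B (10): add — endpoints in different components.
Non-tree edge C—E has weight 9, equal to the heaviest edge on its tree cycle — swapping gives another MST of the same weight. Not unique.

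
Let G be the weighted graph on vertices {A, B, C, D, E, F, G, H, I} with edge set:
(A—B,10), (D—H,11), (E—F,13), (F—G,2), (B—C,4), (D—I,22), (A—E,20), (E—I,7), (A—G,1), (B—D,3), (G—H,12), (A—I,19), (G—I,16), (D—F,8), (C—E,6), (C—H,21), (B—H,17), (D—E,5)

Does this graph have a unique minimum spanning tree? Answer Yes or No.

Kruskal's algorithm — process edges by increasing weight (ties by edge label):
A—G (1): add — endpoints in different components.
F—G (2): add — endpoints in different components.
B—D (3): add — endpoints in different components.
B—C (4): add — endpoints in different components.
D—E (5): add — endpoints in different components.
C—E (6): skip — C and E already connected.
E—I (7): add — endpoints in different components.
D—F (8): add — endpoints in different components.
A—B (10): skip — A and B already connected.
D—H (11): add — endpoints in different components.
Every non-tree edge has weight strictly greater than the heaviest edge on the tree path between its endpoints, so the MST is unique.

Yes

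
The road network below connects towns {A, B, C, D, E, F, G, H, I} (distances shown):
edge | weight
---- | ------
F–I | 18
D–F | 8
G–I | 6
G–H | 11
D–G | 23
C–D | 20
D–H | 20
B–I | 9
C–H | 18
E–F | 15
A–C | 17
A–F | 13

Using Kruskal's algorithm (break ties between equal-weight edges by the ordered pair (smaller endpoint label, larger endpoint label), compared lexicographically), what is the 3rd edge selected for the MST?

B-I

Kruskal: consider edges lightest-first.
G–I (6): add — endpoints in different components.
D–F (8): add — endpoints in different components.
B–I (9): add — endpoints in different components.
G–H (11): add — endpoints in different components.
A–F (13): add — endpoints in different components.
E–F (15): add — endpoints in different components.
A–C (17): add — endpoints in different components.
C–H (18): add — endpoints in different components.
The 3rd edge added is B–I.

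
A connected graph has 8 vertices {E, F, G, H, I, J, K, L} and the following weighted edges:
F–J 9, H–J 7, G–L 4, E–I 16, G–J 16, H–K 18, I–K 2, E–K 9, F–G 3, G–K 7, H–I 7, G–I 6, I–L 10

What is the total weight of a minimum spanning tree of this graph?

Sort edges by weight, then run Kruskal:
I–K (2): add — endpoints in different components.
F–G (3): add — endpoints in different components.
G–L (4): add — endpoints in different components.
G–I (6): add — endpoints in different components.
G–K (7): skip — G and K already connected.
H–I (7): add — endpoints in different components.
H–J (7): add — endpoints in different components.
E–K (9): add — endpoints in different components.
MST edges: I–K, F–G, G–L, G–I, H–I, H–J, E–K; total weight 2+3+4+6+7+7+9 = 38.

38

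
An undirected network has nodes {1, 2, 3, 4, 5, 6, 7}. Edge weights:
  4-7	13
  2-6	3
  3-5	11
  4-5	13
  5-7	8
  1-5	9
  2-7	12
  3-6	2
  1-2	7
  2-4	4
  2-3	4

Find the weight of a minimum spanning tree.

33

Prim's algorithm from 1:
Step 1: frontier [1-2 7, 1-5 9] → take 1-2 (7); add 2.
Step 2: frontier [1-5 9, 2-6 3, 2-3 4, 2-4 4, 2-7 12] → take 2-6 (3); add 6.
Step 3: frontier [1-5 9, 2-3 4, 2-4 4, 2-7 12, 3-6 2] → take 3-6 (2); add 3.
Step 4: frontier [1-5 9, 2-4 4, 2-7 12, 3-5 11] → take 2-4 (4); add 4.
Step 5: frontier [1-5 9, 2-7 12, 3-5 11, 4-5 13, 4-7 13] → take 1-5 (9); add 5.
Step 6: frontier [2-7 12, 4-7 13, 5-7 8] → take 5-7 (8); add 7.
MST edges: 1-2, 2-6, 3-6, 2-4, 1-5, 5-7; total weight 7+3+2+4+9+8 = 33.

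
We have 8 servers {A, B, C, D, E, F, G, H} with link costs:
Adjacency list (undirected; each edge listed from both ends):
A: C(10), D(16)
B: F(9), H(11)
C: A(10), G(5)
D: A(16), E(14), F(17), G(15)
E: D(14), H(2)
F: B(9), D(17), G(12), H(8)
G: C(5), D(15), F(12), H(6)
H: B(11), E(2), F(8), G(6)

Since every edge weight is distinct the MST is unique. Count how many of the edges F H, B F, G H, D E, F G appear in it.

4

Kruskal's algorithm — process edges by increasing weight (ties by edge label):
E H (2): add — endpoints in different components.
C G (5): add — endpoints in different components.
G H (6): add — endpoints in different components.
F H (8): add — endpoints in different components.
B F (9): add — endpoints in different components.
A C (10): add — endpoints in different components.
B H (11): skip — B and H already connected.
F G (12): skip — F and G already connected.
D E (14): add — endpoints in different components.
MST edge set: {E H, C G, G H, F H, B F, A C, D E}.
Of the listed edges, {F H, B F, G H, D E} are in the MST → 4.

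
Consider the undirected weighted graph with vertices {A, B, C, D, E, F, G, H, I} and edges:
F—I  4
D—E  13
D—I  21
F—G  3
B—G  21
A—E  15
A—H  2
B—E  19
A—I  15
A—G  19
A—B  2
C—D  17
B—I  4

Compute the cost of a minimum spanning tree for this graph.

Kruskal's algorithm — process edges by increasing weight (ties by edge label):
A—B (2): add — endpoints in different components.
A—H (2): add — endpoints in different components.
F—G (3): add — endpoints in different components.
B—I (4): add — endpoints in different components.
F—I (4): add — endpoints in different components.
D—E (13): add — endpoints in different components.
A—E (15): add — endpoints in different components.
A—I (15): skip — A and I already connected.
C—D (17): add — endpoints in different components.
MST edges: A—B, A—H, F—G, B—I, F—I, D—E, A—E, C—D; total weight 2+2+3+4+4+13+15+17 = 60.

60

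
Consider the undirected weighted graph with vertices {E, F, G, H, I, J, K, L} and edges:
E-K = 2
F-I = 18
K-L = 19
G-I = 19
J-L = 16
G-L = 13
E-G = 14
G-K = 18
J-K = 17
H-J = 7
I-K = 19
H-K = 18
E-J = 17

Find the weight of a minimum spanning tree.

89

Sort edges by weight, then run Kruskal:
E-K (2): add — endpoints in different components.
H-J (7): add — endpoints in different components.
G-L (13): add — endpoints in different components.
E-G (14): add — endpoints in different components.
J-L (16): add — endpoints in different components.
E-J (17): skip — E and J already connected.
J-K (17): skip — J and K already connected.
F-I (18): add — endpoints in different components.
G-K (18): skip — G and K already connected.
H-K (18): skip — H and K already connected.
G-I (19): add — endpoints in different components.
MST edges: E-K, H-J, G-L, E-G, J-L, F-I, G-I; total weight 2+7+13+14+16+18+19 = 89.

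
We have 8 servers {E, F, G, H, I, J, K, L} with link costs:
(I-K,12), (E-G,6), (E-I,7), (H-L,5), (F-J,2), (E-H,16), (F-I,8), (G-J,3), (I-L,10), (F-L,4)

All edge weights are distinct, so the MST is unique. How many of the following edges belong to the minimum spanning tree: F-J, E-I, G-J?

3

Kruskal: consider edges lightest-first.
F-J (2): add — endpoints in different components.
G-J (3): add — endpoints in different components.
F-L (4): add — endpoints in different components.
H-L (5): add — endpoints in different components.
E-G (6): add — endpoints in different components.
E-I (7): add — endpoints in different components.
F-I (8): skip — F and I already connected.
I-L (10): skip — I and L already connected.
I-K (12): add — endpoints in different components.
MST edge set: {F-J, G-J, F-L, H-L, E-G, E-I, I-K}.
Of the listed edges, {F-J, E-I, G-J} are in the MST → 3.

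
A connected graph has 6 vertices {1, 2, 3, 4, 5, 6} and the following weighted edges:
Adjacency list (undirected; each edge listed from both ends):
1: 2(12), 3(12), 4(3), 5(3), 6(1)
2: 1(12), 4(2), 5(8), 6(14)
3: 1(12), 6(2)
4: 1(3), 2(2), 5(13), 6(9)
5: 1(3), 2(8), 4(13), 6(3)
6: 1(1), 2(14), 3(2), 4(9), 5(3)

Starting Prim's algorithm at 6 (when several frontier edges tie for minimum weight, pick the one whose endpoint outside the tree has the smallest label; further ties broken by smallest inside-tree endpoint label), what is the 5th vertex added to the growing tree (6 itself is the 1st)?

2

Grow the tree from 6 using Prim:
Step 1: frontier [1–6 1, 3–6 2, 5–6 3, 4–6 9, 2–6 14] → take 1–6 (1); add 1.
Step 2: frontier [1–4 3, 1–5 3, 1–2 12, 1–3 12, 3–6 2, 5–6 3, 4–6 9, 2–6 14] → take 3–6 (2); add 3.
Step 3: frontier [1–4 3, 1–5 3, 1–2 12, 5–6 3, 4–6 9, 2–6 14] → take 1–4 (3); add 4.
Step 4: frontier [1–5 3, 1–2 12, 2–4 2, 4–5 13, 5–6 3, 2–6 14] → take 2–4 (2); add 2.
Step 5: frontier [1–5 3, 2–5 8, 4–5 13, 5–6 3] → take 1–5 (3); add 5.
Vertex order: 6, 1, 3, 4, 2, 5. The 5th vertex is 2.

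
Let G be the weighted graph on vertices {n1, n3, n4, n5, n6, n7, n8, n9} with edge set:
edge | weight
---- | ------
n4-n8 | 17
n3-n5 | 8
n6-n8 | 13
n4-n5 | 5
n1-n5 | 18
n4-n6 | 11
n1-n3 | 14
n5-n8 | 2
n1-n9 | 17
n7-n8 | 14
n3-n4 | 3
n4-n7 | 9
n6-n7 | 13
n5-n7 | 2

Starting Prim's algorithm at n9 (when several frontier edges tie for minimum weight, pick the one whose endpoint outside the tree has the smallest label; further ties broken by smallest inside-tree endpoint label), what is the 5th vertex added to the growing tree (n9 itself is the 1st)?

n5

Prim, starting at n9.
Step 1: frontier [n1-n9 17] → take n1-n9 (17); add n1.
Step 2: frontier [n1-n3 14, n1-n5 18] → take n1-n3 (14); add n3.
Step 3: frontier [n1-n5 18, n3-n4 3, n3-n5 8] → take n3-n4 (3); add n4.
Step 4: frontier [n1-n5 18, n3-n5 8, n4-n5 5, n4-n7 9, n4-n6 11, n4-n8 17] → take n4-n5 (5); add n5.
Step 5: frontier [n4-n7 9, n4-n6 11, n4-n8 17, n5-n7 2, n5-n8 2] → take n5-n7 (2); add n7.
Step 6: frontier [n4-n6 11, n4-n8 17, n5-n8 2, n6-n7 13, n7-n8 14] → take n5-n8 (2); add n8.
Step 7: frontier [n4-n6 11, n6-n7 13, n6-n8 13] → take n4-n6 (11); add n6.
Vertex order: n9, n1, n3, n4, n5, n7, n8, n6. The 5th vertex is n5.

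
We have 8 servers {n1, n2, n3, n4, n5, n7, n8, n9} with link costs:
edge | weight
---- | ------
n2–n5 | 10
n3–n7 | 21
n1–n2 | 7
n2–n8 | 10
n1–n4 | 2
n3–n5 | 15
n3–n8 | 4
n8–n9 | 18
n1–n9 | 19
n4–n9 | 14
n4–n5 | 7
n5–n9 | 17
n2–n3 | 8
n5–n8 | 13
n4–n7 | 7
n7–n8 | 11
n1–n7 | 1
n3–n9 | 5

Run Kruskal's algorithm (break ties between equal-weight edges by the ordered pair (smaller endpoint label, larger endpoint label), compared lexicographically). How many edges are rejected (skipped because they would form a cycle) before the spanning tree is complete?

Kruskal's algorithm — process edges by increasing weight (ties by edge label):
n1–n7 (1): add — endpoints in different components.
n1–n4 (2): add — endpoints in different components.
n3–n8 (4): add — endpoints in different components.
n3–n9 (5): add — endpoints in different components.
n1–n2 (7): add — endpoints in different components.
n4–n5 (7): add — endpoints in different components.
n4–n7 (7): skip — n4 and n7 already connected.
n2–n3 (8): add — endpoints in different components.
Edges rejected before the tree was complete: 1.

1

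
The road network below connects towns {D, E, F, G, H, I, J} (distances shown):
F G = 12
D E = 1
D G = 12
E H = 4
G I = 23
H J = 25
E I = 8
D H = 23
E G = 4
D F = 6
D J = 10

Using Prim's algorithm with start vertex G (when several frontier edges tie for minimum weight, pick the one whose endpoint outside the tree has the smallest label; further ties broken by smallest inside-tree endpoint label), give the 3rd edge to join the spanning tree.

Prim's algorithm from G:
Step 1: cheapest edge leaving the tree is E G (4); add E.
Step 2: cheapest edge leaving the tree is D E (1); add D.
Step 3: cheapest edge leaving the tree is E H (4); add H.
Step 4: cheapest edge leaving the tree is D F (6); add F.
Step 5: cheapest edge leaving the tree is E I (8); add I.
Step 6: cheapest edge leaving the tree is D J (10); add J.
The 3rd edge added is E H.

E-H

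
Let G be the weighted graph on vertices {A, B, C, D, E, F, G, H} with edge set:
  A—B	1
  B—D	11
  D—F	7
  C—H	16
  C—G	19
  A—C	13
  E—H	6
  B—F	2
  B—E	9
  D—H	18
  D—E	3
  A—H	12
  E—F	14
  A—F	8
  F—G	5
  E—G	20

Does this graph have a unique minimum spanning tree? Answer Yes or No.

Sort edges by weight, then run Kruskal:
A—B (1): add — endpoints in different components.
B—F (2): add — endpoints in different components.
D—E (3): add — endpoints in different components.
F—G (5): add — endpoints in different components.
E—H (6): add — endpoints in different components.
D—F (7): add — endpoints in different components.
A—F (8): skip — A and F already connected.
B—E (9): skip — B and E already connected.
B—D (11): skip — B and D already connected.
A—H (12): skip — A and H already connected.
A—C (13): add — endpoints in different components.
Every non-tree edge has weight strictly greater than the heaviest edge on the tree path between its endpoints, so the MST is unique.

Yes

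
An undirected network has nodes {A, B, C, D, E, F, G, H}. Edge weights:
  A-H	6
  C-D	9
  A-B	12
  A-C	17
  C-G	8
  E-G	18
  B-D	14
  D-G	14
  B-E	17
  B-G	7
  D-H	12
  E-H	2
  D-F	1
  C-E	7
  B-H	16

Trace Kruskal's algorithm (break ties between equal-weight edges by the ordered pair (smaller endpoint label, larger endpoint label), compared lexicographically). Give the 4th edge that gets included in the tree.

B-G

Kruskal's algorithm — process edges by increasing weight (ties by edge label):
D-F (1): add — endpoints in different components.
E-H (2): add — endpoints in different components.
A-H (6): add — endpoints in different components.
B-G (7): add — endpoints in different components.
C-E (7): add — endpoints in different components.
C-G (8): add — endpoints in different components.
C-D (9): add — endpoints in different components.
The 4th edge added is B-G.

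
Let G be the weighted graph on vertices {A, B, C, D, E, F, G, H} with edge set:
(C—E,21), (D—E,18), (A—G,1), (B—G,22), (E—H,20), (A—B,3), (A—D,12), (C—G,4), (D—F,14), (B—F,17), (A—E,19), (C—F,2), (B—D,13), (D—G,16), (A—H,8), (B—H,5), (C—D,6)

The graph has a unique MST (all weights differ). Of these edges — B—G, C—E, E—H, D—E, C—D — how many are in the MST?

2

Sort edges by weight, then run Kruskal:
A—G (1): add — endpoints in different components.
C—F (2): add — endpoints in different components.
A—B (3): add — endpoints in different components.
C—G (4): add — endpoints in different components.
B—H (5): add — endpoints in different components.
C—D (6): add — endpoints in different components.
A—H (8): skip — A and H already connected.
A—D (12): skip — A and D already connected.
B—D (13): skip — B and D already connected.
D—F (14): skip — D and F already connected.
D—G (16): skip — D and G already connected.
B—F (17): skip — B and F already connected.
D—E (18): add — endpoints in different components.
MST edge set: {A—G, C—F, A—B, C—G, B—H, C—D, D—E}.
Of the listed edges, {D—E, C—D} are in the MST → 2.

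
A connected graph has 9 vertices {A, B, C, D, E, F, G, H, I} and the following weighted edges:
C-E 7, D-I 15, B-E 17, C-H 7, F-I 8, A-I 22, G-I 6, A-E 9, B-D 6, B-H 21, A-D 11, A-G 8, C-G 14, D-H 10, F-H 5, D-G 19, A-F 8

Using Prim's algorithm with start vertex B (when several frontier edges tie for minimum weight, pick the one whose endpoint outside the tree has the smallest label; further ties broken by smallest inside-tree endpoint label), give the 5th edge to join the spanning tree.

C-E

Prim, starting at B.
Step 1: cheapest edge leaving the tree is B-D (6); add D.
Step 2: cheapest edge leaving the tree is D-H (10); add H.
Step 3: cheapest edge leaving the tree is F-H (5); add F.
Step 4: cheapest edge leaving the tree is C-H (7); add C.
Step 5: cheapest edge leaving the tree is C-E (7); add E.
Step 6: cheapest edge leaving the tree is A-F (8); add A.
Step 7: cheapest edge leaving the tree is A-G (8); add G.
Step 8: cheapest edge leaving the tree is G-I (6); add I.
The 5th edge added is C-E.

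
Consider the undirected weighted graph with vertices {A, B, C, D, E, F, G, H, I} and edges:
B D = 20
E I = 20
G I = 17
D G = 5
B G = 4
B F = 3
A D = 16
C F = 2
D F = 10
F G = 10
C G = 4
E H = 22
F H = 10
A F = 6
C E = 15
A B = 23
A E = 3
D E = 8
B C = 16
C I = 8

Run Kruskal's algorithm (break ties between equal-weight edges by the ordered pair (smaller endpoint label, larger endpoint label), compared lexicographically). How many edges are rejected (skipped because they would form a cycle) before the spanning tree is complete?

4

Sort edges by weight, then run Kruskal:
C F (2): add — endpoints in different components.
A E (3): add — endpoints in different components.
B F (3): add — endpoints in different components.
B G (4): add — endpoints in different components.
C G (4): skip — C and G already connected.
D G (5): add — endpoints in different components.
A F (6): add — endpoints in different components.
C I (8): add — endpoints in different components.
D E (8): skip — D and E already connected.
D F (10): skip — D and F already connected.
F G (10): skip — F and G already connected.
F H (10): add — endpoints in different components.
Edges rejected before the tree was complete: 4.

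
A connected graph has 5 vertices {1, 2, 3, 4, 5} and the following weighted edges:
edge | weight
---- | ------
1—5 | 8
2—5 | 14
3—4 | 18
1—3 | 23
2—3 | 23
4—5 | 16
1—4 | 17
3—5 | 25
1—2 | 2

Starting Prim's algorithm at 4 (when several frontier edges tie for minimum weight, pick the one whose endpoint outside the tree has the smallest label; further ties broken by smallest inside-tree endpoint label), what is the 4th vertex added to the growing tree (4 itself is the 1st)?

Prim, starting at 4.
Step 1: cheapest edge leaving the tree is 4—5 (16); add 5.
Step 2: cheapest edge leaving the tree is 1—5 (8); add 1.
Step 3: cheapest edge leaving the tree is 1—2 (2); add 2.
Step 4: cheapest edge leaving the tree is 3—4 (18); add 3.
Vertex order: 4, 5, 1, 2, 3. The 4th vertex is 2.

2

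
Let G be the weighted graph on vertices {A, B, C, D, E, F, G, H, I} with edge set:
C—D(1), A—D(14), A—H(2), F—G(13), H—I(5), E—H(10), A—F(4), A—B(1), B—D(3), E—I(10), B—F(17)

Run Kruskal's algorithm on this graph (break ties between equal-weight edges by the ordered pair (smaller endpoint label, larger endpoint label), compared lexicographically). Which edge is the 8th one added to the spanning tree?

Kruskal: consider edges lightest-first.
A—B (1): add — endpoints in different components.
C—D (1): add — endpoints in different components.
A—H (2): add — endpoints in different components.
B—D (3): add — endpoints in different components.
A—F (4): add — endpoints in different components.
H—I (5): add — endpoints in different components.
E—H (10): add — endpoints in different components.
E—I (10): skip — E and I already connected.
F—G (13): add — endpoints in different components.
The 8th edge added is F—G.

F-G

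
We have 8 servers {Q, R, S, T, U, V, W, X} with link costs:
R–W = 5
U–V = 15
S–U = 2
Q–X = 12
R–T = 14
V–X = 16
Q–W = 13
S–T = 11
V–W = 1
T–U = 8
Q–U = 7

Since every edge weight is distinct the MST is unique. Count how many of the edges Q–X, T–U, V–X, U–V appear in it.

Kruskal: consider edges lightest-first.
V–W (1): add — endpoints in different components.
S–U (2): add — endpoints in different components.
R–W (5): add — endpoints in different components.
Q–U (7): add — endpoints in different components.
T–U (8): add — endpoints in different components.
S–T (11): skip — S and T already connected.
Q–X (12): add — endpoints in different components.
Q–W (13): add — endpoints in different components.
MST edge set: {V–W, S–U, R–W, Q–U, T–U, Q–X, Q–W}.
Of the listed edges, {Q–X, T–U} are in the MST → 2.

2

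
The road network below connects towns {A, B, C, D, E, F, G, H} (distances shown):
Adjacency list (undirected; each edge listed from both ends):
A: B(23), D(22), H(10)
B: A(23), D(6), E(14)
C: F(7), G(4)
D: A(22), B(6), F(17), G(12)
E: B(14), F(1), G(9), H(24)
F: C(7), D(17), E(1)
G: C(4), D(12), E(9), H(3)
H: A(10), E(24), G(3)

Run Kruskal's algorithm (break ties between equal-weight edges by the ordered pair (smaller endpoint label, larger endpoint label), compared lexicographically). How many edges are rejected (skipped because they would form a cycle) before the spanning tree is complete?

Kruskal: consider edges lightest-first.
E–F (1): add — endpoints in different components.
G–H (3): add — endpoints in different components.
C–G (4): add — endpoints in different components.
B–D (6): add — endpoints in different components.
C–F (7): add — endpoints in different components.
E–G (9): skip — E and G already connected.
A–H (10): add — endpoints in different components.
D–G (12): add — endpoints in different components.
Edges rejected before the tree was complete: 1.

1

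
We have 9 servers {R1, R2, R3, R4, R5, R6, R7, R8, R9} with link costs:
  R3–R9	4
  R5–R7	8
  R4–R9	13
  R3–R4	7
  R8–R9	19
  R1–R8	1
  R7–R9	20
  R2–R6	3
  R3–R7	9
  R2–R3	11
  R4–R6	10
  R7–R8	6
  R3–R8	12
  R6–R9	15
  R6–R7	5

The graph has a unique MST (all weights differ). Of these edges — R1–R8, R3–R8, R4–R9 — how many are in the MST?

1

Kruskal: consider edges lightest-first.
R1–R8 (1): add — endpoints in different components.
R2–R6 (3): add — endpoints in different components.
R3–R9 (4): add — endpoints in different components.
R6–R7 (5): add — endpoints in different components.
R7–R8 (6): add — endpoints in different components.
R3–R4 (7): add — endpoints in different components.
R5–R7 (8): add — endpoints in different components.
R3–R7 (9): add — endpoints in different components.
MST edge set: {R1–R8, R2–R6, R3–R9, R6–R7, R7–R8, R3–R4, R5–R7, R3–R7}.
Of the listed edges, {R1–R8} are in the MST → 1.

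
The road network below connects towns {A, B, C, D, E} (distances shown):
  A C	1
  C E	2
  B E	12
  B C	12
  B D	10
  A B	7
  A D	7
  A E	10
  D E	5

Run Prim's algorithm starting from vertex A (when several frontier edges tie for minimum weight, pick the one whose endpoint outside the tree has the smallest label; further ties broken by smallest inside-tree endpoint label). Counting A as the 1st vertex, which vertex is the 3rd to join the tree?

Prim, starting at A.
Step 1: cheapest edge leaving the tree is A C (1); add C.
Step 2: cheapest edge leaving the tree is C E (2); add E.
Step 3: cheapest edge leaving the tree is D E (5); add D.
Step 4: cheapest edge leaving the tree is A B (7); add B.
Vertex order: A, C, E, D, B. The 3rd vertex is E.

E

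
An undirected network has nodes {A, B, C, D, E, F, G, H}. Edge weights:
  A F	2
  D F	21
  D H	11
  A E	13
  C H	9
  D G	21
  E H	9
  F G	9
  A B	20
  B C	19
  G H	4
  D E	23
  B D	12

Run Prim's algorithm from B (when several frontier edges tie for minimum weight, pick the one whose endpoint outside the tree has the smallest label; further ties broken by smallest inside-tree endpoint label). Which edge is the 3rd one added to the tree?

Grow the tree from B using Prim:
Step 1: frontier [B D 12, B C 19, A B 20] → take B D (12); add D.
Step 2: frontier [B C 19, A B 20, D H 11, D F 21, D G 21, D E 23] → take D H (11); add H.
Step 3: frontier [B C 19, A B 20, D F 21, D G 21, D E 23, G H 4, C H 9, E H 9] → take G H (4); add G.
Step 4: frontier [B C 19, A B 20, D F 21, D E 23, F G 9, C H 9, E H 9] → take C H (9); add C.
Step 5: frontier [A B 20, D F 21, D E 23, F G 9, E H 9] → take E H (9); add E.
Step 6: frontier [A B 20, D F 21, A E 13, F G 9] → take F G (9); add F.
Step 7: frontier [A B 20, A E 13, A F 2] → take A F (2); add A.
The 3rd edge added is G H.

G-H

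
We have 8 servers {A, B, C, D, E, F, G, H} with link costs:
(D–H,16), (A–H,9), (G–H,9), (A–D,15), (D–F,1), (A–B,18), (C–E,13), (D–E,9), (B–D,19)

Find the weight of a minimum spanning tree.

74

Kruskal's algorithm — process edges by increasing weight (ties by edge label):
D–F (1): add — endpoints in different components.
A–H (9): add — endpoints in different components.
D–E (9): add — endpoints in different components.
G–H (9): add — endpoints in different components.
C–E (13): add — endpoints in different components.
A–D (15): add — endpoints in different components.
D–H (16): skip — D and H already connected.
A–B (18): add — endpoints in different components.
MST edges: D–F, A–H, D–E, G–H, C–E, A–D, A–B; total weight 1+9+9+9+13+15+18 = 74.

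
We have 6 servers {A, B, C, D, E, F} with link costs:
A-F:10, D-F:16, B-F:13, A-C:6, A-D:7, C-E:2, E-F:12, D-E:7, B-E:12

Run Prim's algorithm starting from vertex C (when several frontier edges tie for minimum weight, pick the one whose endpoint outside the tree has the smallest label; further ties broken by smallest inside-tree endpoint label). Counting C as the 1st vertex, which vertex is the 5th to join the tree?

Prim, starting at C.
Step 1: cheapest edge leaving the tree is C-E (2); add E.
Step 2: cheapest edge leaving the tree is A-C (6); add A.
Step 3: cheapest edge leaving the tree is A-D (7); add D.
Step 4: cheapest edge leaving the tree is A-F (10); add F.
Step 5: cheapest edge leaving the tree is B-E (12); add B.
Vertex order: C, E, A, D, F, B. The 5th vertex is F.

F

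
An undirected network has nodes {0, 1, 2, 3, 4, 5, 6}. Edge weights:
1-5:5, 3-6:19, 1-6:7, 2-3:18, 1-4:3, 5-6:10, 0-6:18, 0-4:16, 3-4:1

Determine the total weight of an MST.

50

Grow the tree from 0 using Prim:
Step 1: cheapest edge leaving the tree is 0-4 (16); add 4.
Step 2: cheapest edge leaving the tree is 3-4 (1); add 3.
Step 3: cheapest edge leaving the tree is 1-4 (3); add 1.
Step 4: cheapest edge leaving the tree is 1-5 (5); add 5.
Step 5: cheapest edge leaving the tree is 1-6 (7); add 6.
Step 6: cheapest edge leaving the tree is 2-3 (18); add 2.
MST edges: 0-4, 3-4, 1-4, 1-5, 1-6, 2-3; total weight 16+1+3+5+7+18 = 50.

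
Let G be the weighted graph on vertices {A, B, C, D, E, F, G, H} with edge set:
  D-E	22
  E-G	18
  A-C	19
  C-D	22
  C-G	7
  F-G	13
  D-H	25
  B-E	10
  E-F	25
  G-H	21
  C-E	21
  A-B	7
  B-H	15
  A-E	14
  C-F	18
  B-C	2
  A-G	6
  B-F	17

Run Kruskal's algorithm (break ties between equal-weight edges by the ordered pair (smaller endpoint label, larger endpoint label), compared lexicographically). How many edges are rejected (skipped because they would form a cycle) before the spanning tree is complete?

8

Kruskal: consider edges lightest-first.
B-C (2): add — endpoints in different components.
A-G (6): add — endpoints in different components.
A-B (7): add — endpoints in different components.
C-G (7): skip — C and G already connected.
B-E (10): add — endpoints in different components.
F-G (13): add — endpoints in different components.
A-E (14): skip — A and E already connected.
B-H (15): add — endpoints in different components.
B-F (17): skip — B and F already connected.
C-F (18): skip — C and F already connected.
E-G (18): skip — E and G already connected.
A-C (19): skip — A and C already connected.
C-E (21): skip — C and E already connected.
G-H (21): skip — G and H already connected.
C-D (22): add — endpoints in different components.
Edges rejected before the tree was complete: 8.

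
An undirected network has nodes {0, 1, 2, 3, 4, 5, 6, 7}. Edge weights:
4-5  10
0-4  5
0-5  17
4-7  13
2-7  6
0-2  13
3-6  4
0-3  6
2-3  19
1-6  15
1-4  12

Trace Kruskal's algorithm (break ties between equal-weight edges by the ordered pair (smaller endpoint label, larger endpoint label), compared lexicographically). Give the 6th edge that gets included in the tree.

Kruskal: consider edges lightest-first.
3-6 (4): add — endpoints in different components.
0-4 (5): add — endpoints in different components.
0-3 (6): add — endpoints in different components.
2-7 (6): add — endpoints in different components.
4-5 (10): add — endpoints in different components.
1-4 (12): add — endpoints in different components.
0-2 (13): add — endpoints in different components.
The 6th edge added is 1-4.

1-4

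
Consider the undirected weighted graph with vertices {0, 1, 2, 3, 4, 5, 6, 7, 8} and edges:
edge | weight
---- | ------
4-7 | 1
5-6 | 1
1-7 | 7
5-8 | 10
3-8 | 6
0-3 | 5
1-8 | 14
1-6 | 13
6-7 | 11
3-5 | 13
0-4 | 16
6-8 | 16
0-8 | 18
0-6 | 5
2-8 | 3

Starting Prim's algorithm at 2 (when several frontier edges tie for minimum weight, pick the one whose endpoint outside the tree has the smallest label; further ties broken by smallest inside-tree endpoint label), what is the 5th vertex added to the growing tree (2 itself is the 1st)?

Prim, starting at 2.
Step 1: cheapest edge leaving the tree is 2-8 (3); add 8.
Step 2: cheapest edge leaving the tree is 3-8 (6); add 3.
Step 3: cheapest edge leaving the tree is 0-3 (5); add 0.
Step 4: cheapest edge leaving the tree is 0-6 (5); add 6.
Step 5: cheapest edge leaving the tree is 5-6 (1); add 5.
Step 6: cheapest edge leaving the tree is 6-7 (11); add 7.
Step 7: cheapest edge leaving the tree is 4-7 (1); add 4.
Step 8: cheapest edge leaving the tree is 1-7 (7); add 1.
Vertex order: 2, 8, 3, 0, 6, 5, 7, 4, 1. The 5th vertex is 6.

6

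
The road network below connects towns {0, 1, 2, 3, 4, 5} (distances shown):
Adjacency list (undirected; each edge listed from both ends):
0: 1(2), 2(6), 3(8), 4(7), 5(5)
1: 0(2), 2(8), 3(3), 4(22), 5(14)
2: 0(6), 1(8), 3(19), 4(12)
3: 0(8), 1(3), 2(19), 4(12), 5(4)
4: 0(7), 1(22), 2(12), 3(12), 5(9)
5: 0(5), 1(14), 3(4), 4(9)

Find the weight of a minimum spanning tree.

Prim, starting at 3.
Step 1: frontier [1 3 3, 3 5 4, 0 3 8, 3 4 12, 2 3 19] → take 1 3 (3); add 1.
Step 2: frontier [0 1 2, 1 2 8, 1 5 14, 1 4 22, 3 5 4, 0 3 8, 3 4 12, 2 3 19] → take 0 1 (2); add 0.
Step 3: frontier [0 5 5, 0 2 6, 0 4 7, 1 2 8, 1 5 14, 1 4 22, 3 5 4, 3 4 12, 2 3 19] → take 3 5 (4); add 5.
Step 4: frontier [0 2 6, 0 4 7, 1 2 8, 1 4 22, 3 4 12, 2 3 19, 4 5 9] → take 0 2 (6); add 2.
Step 5: frontier [0 4 7, 1 4 22, 2 4 12, 3 4 12, 4 5 9] → take 0 4 (7); add 4.
MST edges: 1 3, 0 1, 3 5, 0 2, 0 4; total weight 3+2+4+6+7 = 22.

22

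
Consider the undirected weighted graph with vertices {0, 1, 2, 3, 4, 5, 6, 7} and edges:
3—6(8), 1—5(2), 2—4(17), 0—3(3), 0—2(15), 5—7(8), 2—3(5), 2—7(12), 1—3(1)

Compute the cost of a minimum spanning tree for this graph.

Kruskal's algorithm — process edges by increasing weight (ties by edge label):
1—3 (1): add — endpoints in different components.
1—5 (2): add — endpoints in different components.
0—3 (3): add — endpoints in different components.
2—3 (5): add — endpoints in different components.
3—6 (8): add — endpoints in different components.
5—7 (8): add — endpoints in different components.
2—7 (12): skip — 2 and 7 already connected.
0—2 (15): skip — 0 and 2 already connected.
2—4 (17): add — endpoints in different components.
MST edges: 1—3, 1—5, 0—3, 2—3, 3—6, 5—7, 2—4; total weight 1+2+3+5+8+8+17 = 44.

44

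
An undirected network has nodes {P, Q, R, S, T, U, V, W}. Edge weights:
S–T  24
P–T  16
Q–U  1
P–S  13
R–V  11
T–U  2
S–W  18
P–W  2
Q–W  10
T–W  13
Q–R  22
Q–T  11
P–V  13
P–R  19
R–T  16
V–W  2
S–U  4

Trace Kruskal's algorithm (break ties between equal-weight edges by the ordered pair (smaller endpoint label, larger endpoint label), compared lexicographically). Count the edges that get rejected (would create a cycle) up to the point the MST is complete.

Kruskal: consider edges lightest-first.
Q–U (1): add — endpoints in different components.
P–W (2): add — endpoints in different components.
T–U (2): add — endpoints in different components.
V–W (2): add — endpoints in different components.
S–U (4): add — endpoints in different components.
Q–W (10): add — endpoints in different components.
Q–T (11): skip — Q and T already connected.
R–V (11): add — endpoints in different components.
Edges rejected before the tree was complete: 1.

1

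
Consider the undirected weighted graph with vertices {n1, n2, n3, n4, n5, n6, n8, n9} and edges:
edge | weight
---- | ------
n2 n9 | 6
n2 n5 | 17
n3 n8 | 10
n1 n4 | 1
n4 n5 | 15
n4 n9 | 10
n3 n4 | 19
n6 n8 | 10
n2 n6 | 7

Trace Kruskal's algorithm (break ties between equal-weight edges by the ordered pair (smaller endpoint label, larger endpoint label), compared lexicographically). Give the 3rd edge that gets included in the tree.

Kruskal: consider edges lightest-first.
n1 n4 (1): add — endpoints in different components.
n2 n9 (6): add — endpoints in different components.
n2 n6 (7): add — endpoints in different components.
n3 n8 (10): add — endpoints in different components.
n4 n9 (10): add — endpoints in different components.
n6 n8 (10): add — endpoints in different components.
n4 n5 (15): add — endpoints in different components.
The 3rd edge added is n2 n6.

n2-n6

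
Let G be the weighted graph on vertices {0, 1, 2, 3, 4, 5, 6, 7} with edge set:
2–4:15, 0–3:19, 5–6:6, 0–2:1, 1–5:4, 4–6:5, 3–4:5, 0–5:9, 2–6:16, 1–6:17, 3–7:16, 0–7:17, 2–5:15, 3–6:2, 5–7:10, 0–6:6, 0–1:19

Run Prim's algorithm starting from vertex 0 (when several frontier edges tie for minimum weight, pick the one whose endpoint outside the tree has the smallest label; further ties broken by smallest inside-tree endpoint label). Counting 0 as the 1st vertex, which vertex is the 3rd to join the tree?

6

Prim, starting at 0.
Step 1: cheapest edge leaving the tree is 0–2 (1); add 2.
Step 2: cheapest edge leaving the tree is 0–6 (6); add 6.
Step 3: cheapest edge leaving the tree is 3–6 (2); add 3.
Step 4: cheapest edge leaving the tree is 3–4 (5); add 4.
Step 5: cheapest edge leaving the tree is 5–6 (6); add 5.
Step 6: cheapest edge leaving the tree is 1–5 (4); add 1.
Step 7: cheapest edge leaving the tree is 5–7 (10); add 7.
Vertex order: 0, 2, 6, 3, 4, 5, 1, 7. The 3rd vertex is 6.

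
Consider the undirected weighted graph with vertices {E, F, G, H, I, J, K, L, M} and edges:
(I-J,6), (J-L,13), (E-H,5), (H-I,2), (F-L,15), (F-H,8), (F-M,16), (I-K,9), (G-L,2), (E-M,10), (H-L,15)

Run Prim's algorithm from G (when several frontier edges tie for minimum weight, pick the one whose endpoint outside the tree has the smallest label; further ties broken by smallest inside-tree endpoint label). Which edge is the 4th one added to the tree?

Grow the tree from G using Prim:
Step 1: frontier [G-L 2] → take G-L (2); add L.
Step 2: frontier [J-L 13, F-L 15, H-L 15] → take J-L (13); add J.
Step 3: frontier [I-J 6, F-L 15, H-L 15] → take I-J (6); add I.
Step 4: frontier [H-I 2, I-K 9, F-L 15, H-L 15] → take H-I (2); add H.
Step 5: frontier [E-H 5, F-H 8, I-K 9, F-L 15] → take E-H (5); add E.
Step 6: frontier [E-M 10, F-H 8, I-K 9, F-L 15] → take F-H (8); add F.
Step 7: frontier [E-M 10, F-M 16, I-K 9] → take I-K (9); add K.
Step 8: frontier [E-M 10, F-M 16] → take E-M (10); add M.
The 4th edge added is H-I.

H-I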